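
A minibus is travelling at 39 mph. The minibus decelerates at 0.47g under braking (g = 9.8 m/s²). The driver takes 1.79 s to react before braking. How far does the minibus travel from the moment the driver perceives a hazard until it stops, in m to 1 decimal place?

Total stopping distance ≈ 64.2 m

39 mph × 0.44704 = 17.4346 m/s.
a = 0.47 × 9.8 = 4.606 m/s².
Reaction distance = v·t_r = 17.4346 × 1.79 = 31.208 m.
Braking distance = v²/(2a) = 17.4346² / (2 × 4.606) = 303.965 / 9.212 = 32.997 m.
Total = 31.208 + 32.997 = 64.205 m.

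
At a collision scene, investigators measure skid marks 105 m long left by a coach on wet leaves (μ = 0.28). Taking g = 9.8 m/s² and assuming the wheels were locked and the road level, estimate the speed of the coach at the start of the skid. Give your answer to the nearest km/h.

Deceleration a = μg = 0.28 × 9.8 = 2.744 m/s².
v = √(2a·d) = √(2 × 2.744 × 105) = √576.240 = 24.0050 m/s.
= 24.0050 × 3.6 = 86.418 km/h.

Initial speed ≈ 86 km/h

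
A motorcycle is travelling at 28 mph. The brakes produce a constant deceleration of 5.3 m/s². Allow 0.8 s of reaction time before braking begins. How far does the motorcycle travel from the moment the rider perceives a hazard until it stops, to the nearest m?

28 mph × 0.44704 = 12.5171 m/s.
Reaction distance = v·t_r = 12.5171 × 0.8 = 10.014 m.
Braking distance = v²/(2a) = 12.5171² / (2 × 5.300) = 156.678 / 10.600 = 14.781 m.
Total = 10.014 + 14.781 = 24.795 m.

Total stopping distance ≈ 25 m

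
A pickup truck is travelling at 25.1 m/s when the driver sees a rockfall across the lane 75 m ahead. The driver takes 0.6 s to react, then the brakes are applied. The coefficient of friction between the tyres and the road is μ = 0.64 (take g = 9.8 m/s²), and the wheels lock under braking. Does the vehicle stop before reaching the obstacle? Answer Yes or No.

Yes

a = μg = 0.64 × 9.8 = 6.272 m/s².
Reaction distance = 25.1000 × 0.6 = 15.060 m.
Braking distance = v²/(2a) = 630.010 / 12.544 = 50.224 m.
Total stopping distance = 15.060 + 50.224 = 65.284 m, vs 75 m available — it stops with 75 − 65.284 = 9.716 m to spare.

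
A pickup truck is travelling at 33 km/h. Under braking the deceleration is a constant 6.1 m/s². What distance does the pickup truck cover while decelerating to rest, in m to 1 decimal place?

Braking distance ≈ 6.9 m

33 km/h ÷ 3.6 = 9.1667 m/s.
Braking distance = v²/(2a) = 9.1667² / (2 × 6.100) = 84.028 / 12.200 = 6.888 m.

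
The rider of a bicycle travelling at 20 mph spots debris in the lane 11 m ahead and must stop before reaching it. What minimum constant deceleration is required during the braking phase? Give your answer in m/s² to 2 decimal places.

20 mph × 0.44704 = 8.9408 m/s.
v² = 2a·d ⇒ a = v²/(2d) = 8.9408² / (2 × 11.000) = 79.938 / 22.000 = 3.6335 m/s².

Required deceleration ≈ 3.63 m/s²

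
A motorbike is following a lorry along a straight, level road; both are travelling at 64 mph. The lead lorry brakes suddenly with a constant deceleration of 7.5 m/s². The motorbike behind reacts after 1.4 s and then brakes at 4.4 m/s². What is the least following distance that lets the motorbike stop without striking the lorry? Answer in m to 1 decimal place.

Minimum gap ≈ 78.5 m

64 mph × 0.44704 = 28.6106 m/s.
Leader travels v²/(2a_L) = 818.566 / 15.000 = 54.571 m before stopping.
Follower covers v·t_r = 28.6106 × 1.4 = 40.055 m while reacting, then v²/(2a_F) = 818.566 / 8.800 = 93.019 m while braking, for a total of 40.055 + 93.019 = 133.074 m.
Since a_F ≤ a_L and the follower starts braking later, the follower is never slower than the leader, so the closest approach is when both have stopped.
Minimum gap = 133.074 − 54.571 = 78.503 m.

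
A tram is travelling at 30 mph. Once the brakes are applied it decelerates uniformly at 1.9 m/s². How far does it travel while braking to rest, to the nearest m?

Braking distance ≈ 47 m

30 mph × 0.44704 = 13.4112 m/s.
Braking distance = v²/(2a) = 13.4112² / (2 × 1.900) = 179.860 / 3.800 = 47.332 m.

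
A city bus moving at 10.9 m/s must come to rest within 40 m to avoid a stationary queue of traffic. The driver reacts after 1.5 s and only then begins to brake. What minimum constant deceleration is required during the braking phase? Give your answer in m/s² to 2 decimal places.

Distance covered during reaction = 10.9000 × 1.5 = 16.350 m.
Distance available for braking: 40 − 16.350 = 23.650 m.
v² = 2a·d ⇒ a = v²/(2d) = 10.9000² / (2 × 23.650) = 118.810 / 47.300 = 2.5118 m/s².

Required deceleration ≈ 2.51 m/s²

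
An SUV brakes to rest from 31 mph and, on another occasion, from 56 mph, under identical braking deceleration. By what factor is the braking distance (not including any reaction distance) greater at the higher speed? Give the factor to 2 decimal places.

Factor ≈ 3.26

Braking distance d = v²/(2a), so with a fixed, d ∝ v².
Factor = (56/31)² = 1.8065² = 3.2634.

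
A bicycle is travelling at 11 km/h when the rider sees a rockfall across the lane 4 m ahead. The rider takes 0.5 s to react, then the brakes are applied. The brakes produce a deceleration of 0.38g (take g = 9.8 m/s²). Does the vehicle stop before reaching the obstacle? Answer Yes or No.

11 km/h ÷ 3.6 = 3.0556 m/s.
a = 0.38 × 9.8 = 3.724 m/s².
Reaction distance = 3.0556 × 0.5 = 1.528 m.
Braking distance = v²/(2a) = 9.337 / 7.448 = 1.254 m.
Total stopping distance = 1.528 + 1.254 = 2.782 m, vs 4 m available — it stops with 4 − 2.782 = 1.218 m to spare.

Yes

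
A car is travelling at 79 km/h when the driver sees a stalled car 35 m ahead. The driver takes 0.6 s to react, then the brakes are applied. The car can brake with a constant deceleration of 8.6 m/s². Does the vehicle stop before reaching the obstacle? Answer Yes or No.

No

79 km/h ÷ 3.6 = 21.9444 m/s.
Reaction distance = 21.9444 × 0.6 = 13.167 m.
Braking distance = v²/(2a) = 481.557 / 17.200 = 27.998 m.
Total stopping distance = 13.167 + 27.998 = 41.165 m, vs 35 m available — it cannot stop in time and overshoots by 41.165 − 35 = 6.165 m.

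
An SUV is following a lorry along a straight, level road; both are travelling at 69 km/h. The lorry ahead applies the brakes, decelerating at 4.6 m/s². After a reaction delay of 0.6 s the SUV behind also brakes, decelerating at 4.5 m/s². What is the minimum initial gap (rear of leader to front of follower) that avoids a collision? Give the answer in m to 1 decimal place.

69 km/h ÷ 3.6 = 19.1667 m/s.
Leader travels v²/(2a_L) = 367.362 / 9.200 = 39.931 m before stopping.
Follower covers v·t_r = 19.1667 × 0.6 = 11.500 m while reacting, then v²/(2a_F) = 367.362 / 9.000 = 40.818 m while braking, for a total of 11.500 + 40.818 = 52.318 m.
Since a_F ≤ a_L and the follower starts braking later, the follower is never slower than the leader, so the closest approach is when both have stopped.
Minimum gap = 52.318 − 39.931 = 12.387 m.

Minimum gap ≈ 12.4 m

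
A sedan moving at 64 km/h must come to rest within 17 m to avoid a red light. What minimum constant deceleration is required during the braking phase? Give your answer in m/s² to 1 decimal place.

64 km/h ÷ 3.6 = 17.7778 m/s.
v² = 2a·d ⇒ a = v²/(2d) = 17.7778² / (2 × 17.000) = 316.050 / 34.000 = 9.2956 m/s².

Required deceleration ≈ 9.3 m/s²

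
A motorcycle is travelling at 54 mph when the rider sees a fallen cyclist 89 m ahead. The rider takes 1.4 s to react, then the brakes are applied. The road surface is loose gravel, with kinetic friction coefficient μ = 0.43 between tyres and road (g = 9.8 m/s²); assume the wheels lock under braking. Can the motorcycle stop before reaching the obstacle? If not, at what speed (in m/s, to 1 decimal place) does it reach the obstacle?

54 mph × 0.44704 = 24.1402 m/s.
a = μg = 0.43 × 9.8 = 4.214 m/s².
Reaction distance = 24.1402 × 1.4 = 33.796 m.
Braking distance needed to stop: v²/(2a) = 582.749 / 8.428 = 69.144 m, so total needed = 33.796 + 69.144 = 102.940 m > 89 m — it cannot stop.
Distance remaining when braking begins: 89 − 33.796 = 55.204 m.
v² = v₀² − 2a·d = 582.749 − 2 × 4.214 × 55.204 = 117.490 m²/s².
v = √117.490 = 10.839 m/s.

No — it strikes the obstacle at 10.8 m/s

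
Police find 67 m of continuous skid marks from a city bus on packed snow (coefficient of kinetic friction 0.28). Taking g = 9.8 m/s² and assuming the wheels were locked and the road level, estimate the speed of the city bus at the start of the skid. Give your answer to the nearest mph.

Initial speed ≈ 43 mph

Deceleration a = μg = 0.28 × 9.8 = 2.744 m/s².
v = √(2a·d) = √(2 × 2.744 × 67) = √367.696 = 19.1754 m/s.
= 19.1754 ÷ 0.44704 = 42.894 mph.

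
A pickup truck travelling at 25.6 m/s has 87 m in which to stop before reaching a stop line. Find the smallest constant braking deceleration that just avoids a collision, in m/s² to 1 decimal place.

v² = 2a·d ⇒ a = v²/(2d) = 25.6000² / (2 × 87.000) = 655.360 / 174.000 = 3.7664 m/s².

Required deceleration ≈ 3.8 m/s²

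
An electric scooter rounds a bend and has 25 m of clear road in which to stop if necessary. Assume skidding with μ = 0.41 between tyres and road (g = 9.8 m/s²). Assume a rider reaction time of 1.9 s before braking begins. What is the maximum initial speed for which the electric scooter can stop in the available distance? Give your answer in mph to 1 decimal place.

Maximum speed ≈ 18.9 mph

a = μg = 0.41 × 9.8 = 4.018 m/s².
Stopping distance: v·t_r + v²/(2a) = 25 with t_r = 1.9 s and a = 4.018 m/s².
So v² + 15.268 v − 200.90 = 0.
Positive root: v = −a·t_r + √((a·t_r)² + 2a·d) = −7.634 + √(58.278 + 200.90) = 8.4650 m/s.
8.4650 m/s ÷ 0.44704 = 18.936 mph.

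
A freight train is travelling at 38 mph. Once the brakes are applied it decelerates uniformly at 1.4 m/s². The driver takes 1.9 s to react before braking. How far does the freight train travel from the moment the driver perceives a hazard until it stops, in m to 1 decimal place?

38 mph × 0.44704 = 16.9875 m/s.
Reaction distance = v·t_r = 16.9875 × 1.9 = 32.276 m.
Braking distance = v²/(2a) = 16.9875² / (2 × 1.400) = 288.575 / 2.800 = 103.062 m.
Total = 32.276 + 103.062 = 135.338 m.

Total stopping distance ≈ 135.3 m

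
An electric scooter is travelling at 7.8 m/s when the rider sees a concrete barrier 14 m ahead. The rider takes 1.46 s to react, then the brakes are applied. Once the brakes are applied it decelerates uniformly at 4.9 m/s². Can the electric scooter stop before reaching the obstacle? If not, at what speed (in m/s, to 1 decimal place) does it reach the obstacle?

Reaction distance = 7.8000 × 1.46 = 11.388 m.
Braking distance needed to stop: v²/(2a) = 60.840 / 9.800 = 6.208 m, so total needed = 11.388 + 6.208 = 17.596 m > 14 m — it cannot stop.
Distance remaining when braking begins: 14 − 11.388 = 2.612 m.
v² = v₀² − 2a·d = 60.840 − 2 × 4.900 × 2.612 = 35.242 m²/s².
v = √35.242 = 5.936 m/s.

No — it strikes the obstacle at 5.9 m/s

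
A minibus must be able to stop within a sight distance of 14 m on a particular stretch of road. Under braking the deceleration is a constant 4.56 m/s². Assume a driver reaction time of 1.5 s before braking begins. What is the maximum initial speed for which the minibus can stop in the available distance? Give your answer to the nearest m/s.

Stopping distance: v·t_r + v²/(2a) = 14 with t_r = 1.5 s and a = 4.560 m/s².
So v² + 13.680 v − 127.68 = 0.
Positive root: v = −a·t_r + √((a·t_r)² + 2a·d) = −6.840 + √(46.786 + 127.68) = 6.3686 m/s.

Maximum speed ≈ 6 m/s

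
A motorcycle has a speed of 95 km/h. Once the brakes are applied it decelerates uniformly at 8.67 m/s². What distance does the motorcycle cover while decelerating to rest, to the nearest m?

Braking distance ≈ 40 m

95 km/h ÷ 3.6 = 26.3889 m/s.
Braking distance = v²/(2a) = 26.3889² / (2 × 8.670) = 696.374 / 17.340 = 40.160 m.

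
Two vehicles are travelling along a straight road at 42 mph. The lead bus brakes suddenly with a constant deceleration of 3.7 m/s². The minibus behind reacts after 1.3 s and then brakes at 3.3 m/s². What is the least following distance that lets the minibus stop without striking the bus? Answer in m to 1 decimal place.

42 mph × 0.44704 = 18.7757 m/s.
Leader travels v²/(2a_L) = 352.527 / 7.400 = 47.639 m before stopping.
Follower covers v·t_r = 18.7757 × 1.3 = 24.408 m while reacting, then v²/(2a_F) = 352.527 / 6.600 = 53.413 m while braking, for a total of 24.408 + 53.413 = 77.821 m.
Since a_F ≤ a_L and the follower starts braking later, the follower is never slower than the leader, so the closest approach is when both have stopped.
Minimum gap = 77.821 − 47.639 = 30.182 m.

Minimum gap ≈ 30.2 m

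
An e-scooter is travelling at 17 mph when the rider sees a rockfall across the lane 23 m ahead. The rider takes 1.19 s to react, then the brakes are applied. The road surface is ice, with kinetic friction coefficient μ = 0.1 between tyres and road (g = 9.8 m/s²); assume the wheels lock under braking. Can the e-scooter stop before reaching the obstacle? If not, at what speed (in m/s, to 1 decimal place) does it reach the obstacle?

17 mph × 0.44704 = 7.5997 m/s.
a = μg = 0.1 × 9.8 = 0.980 m/s².
Reaction distance = 7.5997 × 1.19 = 9.044 m.
Braking distance needed to stop: v²/(2a) = 57.755 / 1.960 = 29.467 m, so total needed = 9.044 + 29.467 = 38.511 m > 23 m — it cannot stop.
Distance remaining when braking begins: 23 − 9.044 = 13.956 m.
v² = v₀² − 2a·d = 57.755 − 2 × 0.980 × 13.956 = 30.401 m²/s².
v = √30.401 = 5.514 m/s.

No — it strikes the obstacle at 5.5 m/s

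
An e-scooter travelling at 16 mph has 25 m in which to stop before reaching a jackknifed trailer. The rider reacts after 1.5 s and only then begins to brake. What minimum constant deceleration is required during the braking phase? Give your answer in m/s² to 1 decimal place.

Required deceleration ≈ 1.8 m/s²

16 mph × 0.44704 = 7.1526 m/s.
Distance covered during reaction = 7.1526 × 1.5 = 10.729 m.
Distance available for braking: 25 − 10.729 = 14.271 m.
v² = 2a·d ⇒ a = v²/(2d) = 7.1526² / (2 × 14.271) = 51.160 / 28.542 = 1.7924 m/s².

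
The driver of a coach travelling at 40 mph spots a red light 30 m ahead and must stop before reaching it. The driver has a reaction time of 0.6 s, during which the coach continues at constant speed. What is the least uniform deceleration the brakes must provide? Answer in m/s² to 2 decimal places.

Required deceleration ≈ 8.30 m/s²

40 mph × 0.44704 = 17.8816 m/s.
Distance covered during reaction = 17.8816 × 0.6 = 10.729 m.
Distance available for braking: 30 − 10.729 = 19.271 m.
v² = 2a·d ⇒ a = v²/(2d) = 17.8816² / (2 × 19.271) = 319.752 / 38.542 = 8.2962 m/s².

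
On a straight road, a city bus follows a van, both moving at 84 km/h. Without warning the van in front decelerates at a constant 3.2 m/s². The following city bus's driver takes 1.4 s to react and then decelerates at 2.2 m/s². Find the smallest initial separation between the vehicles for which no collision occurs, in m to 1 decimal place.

Minimum gap ≈ 71.3 m

84 km/h ÷ 3.6 = 23.3333 m/s.
Leader travels v²/(2a_L) = 544.443 / 6.400 = 85.069 m before stopping.
Follower covers v·t_r = 23.3333 × 1.4 = 32.667 m while reacting, then v²/(2a_F) = 544.443 / 4.400 = 123.737 m while braking, for a total of 32.667 + 123.737 = 156.404 m.
Since a_F ≤ a_L and the follower starts braking later, the follower is never slower than the leader, so the closest approach is when both have stopped.
Minimum gap = 156.404 − 85.069 = 71.335 m.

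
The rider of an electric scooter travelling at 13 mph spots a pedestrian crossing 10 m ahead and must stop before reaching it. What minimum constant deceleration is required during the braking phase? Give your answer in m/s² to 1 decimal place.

13 mph × 0.44704 = 5.8115 m/s.
v² = 2a·d ⇒ a = v²/(2d) = 5.8115² / (2 × 10.000) = 33.774 / 20.000 = 1.6887 m/s².

Required deceleration ≈ 1.7 m/s²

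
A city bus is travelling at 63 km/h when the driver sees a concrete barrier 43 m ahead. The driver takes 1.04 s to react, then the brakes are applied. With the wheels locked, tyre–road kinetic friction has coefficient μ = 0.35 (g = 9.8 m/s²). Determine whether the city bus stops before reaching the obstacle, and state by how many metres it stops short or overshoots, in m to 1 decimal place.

63 km/h ÷ 3.6 = 17.5000 m/s.
a = μg = 0.35 × 9.8 = 3.430 m/s².
Reaction distance = 17.5000 × 1.04 = 18.200 m.
Braking distance = v²/(2a) = 306.250 / 6.860 = 44.643 m.
Total stopping distance = 18.200 + 44.643 = 62.843 m, vs 43 m available — it cannot stop in time and overshoots by 62.843 − 43 = 19.843 m.

No — it overshoots by 19.8 m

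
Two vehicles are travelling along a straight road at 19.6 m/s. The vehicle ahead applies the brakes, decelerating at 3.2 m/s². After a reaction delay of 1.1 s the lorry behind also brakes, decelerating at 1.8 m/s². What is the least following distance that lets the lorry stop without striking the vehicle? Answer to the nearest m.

Leader travels v²/(2a_L) = 384.160 / 6.400 = 60.025 m before stopping.
Follower covers v·t_r = 19.6000 × 1.1 = 21.560 m while reacting, then v²/(2a_F) = 384.160 / 3.600 = 106.711 m while braking, for a total of 21.560 + 106.711 = 128.271 m.
Since a_F ≤ a_L and the follower starts braking later, the follower is never slower than the leader, so the closest approach is when both have stopped.
Minimum gap = 128.271 − 60.025 = 68.246 m.

Minimum gap ≈ 68 m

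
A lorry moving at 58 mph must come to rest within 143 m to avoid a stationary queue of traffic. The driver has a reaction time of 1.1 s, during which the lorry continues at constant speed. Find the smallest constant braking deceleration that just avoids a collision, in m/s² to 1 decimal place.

58 mph × 0.44704 = 25.9283 m/s.
Distance covered during reaction = 25.9283 × 1.1 = 28.521 m.
Distance available for braking: 143 − 28.521 = 114.479 m.
v² = 2a·d ⇒ a = v²/(2d) = 25.9283² / (2 × 114.479) = 672.277 / 228.958 = 2.9362 m/s².

Required deceleration ≈ 2.9 m/s²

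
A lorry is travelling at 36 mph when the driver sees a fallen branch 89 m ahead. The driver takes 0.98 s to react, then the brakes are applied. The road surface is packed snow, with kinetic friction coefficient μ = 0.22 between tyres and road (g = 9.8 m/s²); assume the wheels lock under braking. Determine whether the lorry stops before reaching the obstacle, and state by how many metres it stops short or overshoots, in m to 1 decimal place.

Yes — it stops 13.2 m short of the obstacle

36 mph × 0.44704 = 16.0934 m/s.
a = μg = 0.22 × 9.8 = 2.156 m/s².
Reaction distance = 16.0934 × 0.98 = 15.772 m.
Braking distance = v²/(2a) = 258.998 / 4.312 = 60.064 m.
Total stopping distance = 15.772 + 60.064 = 75.836 m, vs 89 m available — it stops with 89 − 75.836 = 13.164 m to spare.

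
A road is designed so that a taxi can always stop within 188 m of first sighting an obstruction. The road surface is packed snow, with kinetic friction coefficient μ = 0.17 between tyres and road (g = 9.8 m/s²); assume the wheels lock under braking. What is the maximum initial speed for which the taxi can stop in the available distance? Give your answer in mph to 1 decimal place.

a = μg = 0.17 × 9.8 = 1.666 m/s².
v²/(2a) = d ⇒ v = √(2 × 1.666 × 188) = √626.42 = 25.0284 m/s.
25.0284 m/s ÷ 0.44704 = 55.987 mph.

Maximum speed ≈ 56.0 mph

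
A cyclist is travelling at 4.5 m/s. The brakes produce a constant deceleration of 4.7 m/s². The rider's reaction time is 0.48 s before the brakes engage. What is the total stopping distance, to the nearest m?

Reaction distance = v·t_r = 4.5000 × 0.48 = 2.160 m.
Braking distance = v²/(2a) = 4.5000² / (2 × 4.700) = 20.250 / 9.400 = 2.154 m.
Total = 2.160 + 2.154 = 4.314 m.

Total stopping distance ≈ 4 m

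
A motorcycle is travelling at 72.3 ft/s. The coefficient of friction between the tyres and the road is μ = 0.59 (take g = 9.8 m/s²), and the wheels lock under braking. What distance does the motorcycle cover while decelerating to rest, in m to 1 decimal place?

Braking distance ≈ 42.0 m

72.3 ft/s × 0.3048 = 22.0370 m/s.
a = μg = 0.59 × 9.8 = 5.782 m/s².
Braking distance = v²/(2a) = 22.0370² / (2 × 5.782) = 485.629 / 11.564 = 41.995 m.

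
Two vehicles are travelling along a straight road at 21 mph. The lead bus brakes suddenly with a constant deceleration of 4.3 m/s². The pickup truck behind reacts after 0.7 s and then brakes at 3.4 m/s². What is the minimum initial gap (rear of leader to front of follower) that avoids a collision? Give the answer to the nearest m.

Minimum gap ≈ 9 m

21 mph × 0.44704 = 9.3878 m/s.
Leader travels v²/(2a_L) = 88.131 / 8.600 = 10.248 m before stopping.
Follower covers v·t_r = 9.3878 × 0.7 = 6.571 m while reacting, then v²/(2a_F) = 88.131 / 6.800 = 12.960 m while braking, for a total of 6.571 + 12.960 = 19.531 m.
Since a_F ≤ a_L and the follower starts braking later, the follower is never slower than the leader, so the closest approach is when both have stopped.
Minimum gap = 19.531 − 10.248 = 9.283 m.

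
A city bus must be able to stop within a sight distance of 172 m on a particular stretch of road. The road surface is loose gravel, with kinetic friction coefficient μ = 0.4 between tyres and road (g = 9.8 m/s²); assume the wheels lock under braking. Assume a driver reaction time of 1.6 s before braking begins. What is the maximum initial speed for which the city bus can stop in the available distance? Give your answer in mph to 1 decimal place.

Maximum speed ≈ 69.3 mph

a = μg = 0.4 × 9.8 = 3.920 m/s².
Stopping distance: v·t_r + v²/(2a) = 172 with t_r = 1.6 s and a = 3.920 m/s².
So v² + 12.544 v − 1348.48 = 0.
Positive root: v = −a·t_r + √((a·t_r)² + 2a·d) = −6.272 + √(39.338 + 1348.48) = 30.9814 m/s.
30.9814 m/s ÷ 0.44704 = 69.303 mph.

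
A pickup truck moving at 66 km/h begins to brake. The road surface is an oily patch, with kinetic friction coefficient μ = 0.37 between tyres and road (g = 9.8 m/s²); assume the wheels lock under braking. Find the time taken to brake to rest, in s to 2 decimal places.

66 km/h ÷ 3.6 = 18.3333 m/s.
a = μg = 0.37 × 9.8 = 3.626 m/s².
Braking time = v/a = 18.3333 / 3.626 = 5.056 s.

Braking time ≈ 5.06 s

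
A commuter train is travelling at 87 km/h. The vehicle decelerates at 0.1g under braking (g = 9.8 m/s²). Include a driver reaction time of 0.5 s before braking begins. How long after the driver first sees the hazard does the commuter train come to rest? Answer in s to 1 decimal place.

87 km/h ÷ 3.6 = 24.1667 m/s.
a = 0.1 × 9.8 = 0.980 m/s².
Braking time = v/a = 24.1667 / 0.980 = 24.660 s.
Total = 0.5 + 24.660 = 25.160 s.

Total time ≈ 25.2 s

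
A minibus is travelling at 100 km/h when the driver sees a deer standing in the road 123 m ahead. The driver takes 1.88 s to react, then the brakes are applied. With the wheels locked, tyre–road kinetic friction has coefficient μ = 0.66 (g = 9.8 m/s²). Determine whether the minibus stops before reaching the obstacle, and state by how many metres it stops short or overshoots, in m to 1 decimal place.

Yes — it stops 11.1 m short of the obstacle

100 km/h ÷ 3.6 = 27.7778 m/s.
a = μg = 0.66 × 9.8 = 6.468 m/s².
Reaction distance = 27.7778 × 1.88 = 52.222 m.
Braking distance = v²/(2a) = 771.606 / 12.936 = 59.648 m.
Total stopping distance = 52.222 + 59.648 = 111.870 m, vs 123 m available — it stops with 123 − 111.870 = 11.130 m to spare.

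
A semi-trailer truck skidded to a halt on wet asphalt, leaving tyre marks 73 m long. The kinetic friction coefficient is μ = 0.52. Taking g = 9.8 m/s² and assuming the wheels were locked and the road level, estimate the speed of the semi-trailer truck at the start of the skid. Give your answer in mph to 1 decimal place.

Initial speed ≈ 61.0 mph

Deceleration a = μg = 0.52 × 9.8 = 5.096 m/s².
v = √(2a·d) = √(2 × 5.096 × 73) = √744.016 = 27.2767 m/s.
= 27.2767 ÷ 0.44704 = 61.016 mph.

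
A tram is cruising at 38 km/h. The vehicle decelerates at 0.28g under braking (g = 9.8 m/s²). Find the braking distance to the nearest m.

Braking distance ≈ 20 m

38 km/h ÷ 3.6 = 10.5556 m/s.
a = 0.28 × 9.8 = 2.744 m/s².
Braking distance = v²/(2a) = 10.5556² / (2 × 2.744) = 111.421 / 5.488 = 20.303 m.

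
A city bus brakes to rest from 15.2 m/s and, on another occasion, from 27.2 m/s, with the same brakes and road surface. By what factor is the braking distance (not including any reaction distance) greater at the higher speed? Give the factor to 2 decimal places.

Braking distance d = v²/(2a), so with a fixed, d ∝ v².
Factor = (27.2/15.2)² = 1.7895² = 3.2023.

Factor ≈ 3.20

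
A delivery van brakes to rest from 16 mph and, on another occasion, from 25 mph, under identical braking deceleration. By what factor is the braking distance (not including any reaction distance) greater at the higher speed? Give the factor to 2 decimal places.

Braking distance d = v²/(2a), so with a fixed, d ∝ v².
Factor = (25/16)² = 1.5625² = 2.4414.

Factor ≈ 2.44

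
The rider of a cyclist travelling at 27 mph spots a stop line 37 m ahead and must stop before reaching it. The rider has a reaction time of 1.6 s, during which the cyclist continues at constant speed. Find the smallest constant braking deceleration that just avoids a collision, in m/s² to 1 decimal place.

27 mph × 0.44704 = 12.0701 m/s.
Distance covered during reaction = 12.0701 × 1.6 = 19.312 m.
Distance available for braking: 37 − 19.312 = 17.688 m.
v² = 2a·d ⇒ a = v²/(2d) = 12.0701² / (2 × 17.688) = 145.687 / 35.376 = 4.1182 m/s².

Required deceleration ≈ 4.1 m/s²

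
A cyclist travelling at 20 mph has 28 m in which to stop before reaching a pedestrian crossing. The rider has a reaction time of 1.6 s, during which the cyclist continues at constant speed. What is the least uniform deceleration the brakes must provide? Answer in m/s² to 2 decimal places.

20 mph × 0.44704 = 8.9408 m/s.
Distance covered during reaction = 8.9408 × 1.6 = 14.305 m.
Distance available for braking: 28 − 14.305 = 13.695 m.
v² = 2a·d ⇒ a = v²/(2d) = 8.9408² / (2 × 13.695) = 79.938 / 27.390 = 2.9185 m/s².

Required deceleration ≈ 2.92 m/s²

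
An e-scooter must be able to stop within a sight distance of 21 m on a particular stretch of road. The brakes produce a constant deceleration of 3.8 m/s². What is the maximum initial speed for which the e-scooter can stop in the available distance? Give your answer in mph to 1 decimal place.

Maximum speed ≈ 28.3 mph

v²/(2a) = d ⇒ v = √(2 × 3.800 × 21) = √159.60 = 12.6333 m/s.
12.6333 m/s ÷ 0.44704 = 28.260 mph.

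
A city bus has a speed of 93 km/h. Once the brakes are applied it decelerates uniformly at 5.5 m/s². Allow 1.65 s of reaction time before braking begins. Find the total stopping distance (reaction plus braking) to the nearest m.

Total stopping distance ≈ 103 m

93 km/h ÷ 3.6 = 25.8333 m/s.
Reaction distance = v·t_r = 25.8333 × 1.65 = 42.625 m.
Braking distance = v²/(2a) = 25.8333² / (2 × 5.500) = 667.359 / 11.000 = 60.669 m.
Total = 42.625 + 60.669 = 103.294 m.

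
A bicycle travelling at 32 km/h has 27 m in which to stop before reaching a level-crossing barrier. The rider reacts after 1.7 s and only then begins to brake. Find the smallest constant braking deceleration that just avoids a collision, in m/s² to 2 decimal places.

32 km/h ÷ 3.6 = 8.8889 m/s.
Distance covered during reaction = 8.8889 × 1.7 = 15.111 m.
Distance available for braking: 27 − 15.111 = 11.889 m.
v² = 2a·d ⇒ a = v²/(2d) = 8.8889² / (2 × 11.889) = 79.013 / 23.778 = 3.3229 m/s².

Required deceleration ≈ 3.32 m/s²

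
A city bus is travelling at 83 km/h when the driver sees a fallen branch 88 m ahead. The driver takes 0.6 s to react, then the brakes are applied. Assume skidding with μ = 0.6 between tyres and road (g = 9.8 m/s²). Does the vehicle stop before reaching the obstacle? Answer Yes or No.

83 km/h ÷ 3.6 = 23.0556 m/s.
a = μg = 0.6 × 9.8 = 5.880 m/s².
Reaction distance = 23.0556 × 0.6 = 13.833 m.
Braking distance = v²/(2a) = 531.561 / 11.760 = 45.201 m.
Total stopping distance = 13.833 + 45.201 = 59.034 m, vs 88 m available — it stops with 88 − 59.034 = 28.966 m to spare.

Yes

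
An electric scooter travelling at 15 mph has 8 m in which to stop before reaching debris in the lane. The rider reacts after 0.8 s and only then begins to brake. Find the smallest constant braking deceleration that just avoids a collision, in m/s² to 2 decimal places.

Required deceleration ≈ 8.53 m/s²

15 mph × 0.44704 = 6.7056 m/s.
Distance covered during reaction = 6.7056 × 0.8 = 5.364 m.
Distance available for braking: 8 − 5.364 = 2.636 m.
v² = 2a·d ⇒ a = v²/(2d) = 6.7056² / (2 × 2.636) = 44.965 / 5.272 = 8.5290 m/s².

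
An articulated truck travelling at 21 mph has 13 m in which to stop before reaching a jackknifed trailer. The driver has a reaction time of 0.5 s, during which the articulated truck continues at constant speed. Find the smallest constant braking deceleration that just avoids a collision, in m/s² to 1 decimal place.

21 mph × 0.44704 = 9.3878 m/s.
Distance covered during reaction = 9.3878 × 0.5 = 4.694 m.
Distance available for braking: 13 − 4.694 = 8.306 m.
v² = 2a·d ⇒ a = v²/(2d) = 9.3878² / (2 × 8.306) = 88.131 / 16.612 = 5.3053 m/s².

Required deceleration ≈ 5.3 m/s²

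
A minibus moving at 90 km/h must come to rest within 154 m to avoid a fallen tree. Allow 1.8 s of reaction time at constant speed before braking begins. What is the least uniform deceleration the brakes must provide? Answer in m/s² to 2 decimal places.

Required deceleration ≈ 2.87 m/s²

90 km/h ÷ 3.6 = 25.0000 m/s.
Distance covered during reaction = 25.0000 × 1.8 = 45.000 m.
Distance available for braking: 154 − 45.000 = 109.000 m.
v² = 2a·d ⇒ a = v²/(2d) = 25.0000² / (2 × 109.000) = 625.000 / 218.000 = 2.8670 m/s².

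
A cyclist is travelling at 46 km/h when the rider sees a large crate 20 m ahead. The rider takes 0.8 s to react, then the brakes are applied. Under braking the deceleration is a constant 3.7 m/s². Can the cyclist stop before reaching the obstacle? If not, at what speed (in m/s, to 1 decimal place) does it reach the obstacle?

No — it strikes the obstacle at 9.5 m/s

46 km/h ÷ 3.6 = 12.7778 m/s.
Reaction distance = 12.7778 × 0.8 = 10.222 m.
Braking distance needed to stop: v²/(2a) = 163.272 / 7.400 = 22.064 m, so total needed = 10.222 + 22.064 = 32.286 m > 20 m — it cannot stop.
Distance remaining when braking begins: 20 − 10.222 = 9.778 m.
v² = v₀² − 2a·d = 163.272 − 2 × 3.700 × 9.778 = 90.915 m²/s².
v = √90.915 = 9.535 m/s.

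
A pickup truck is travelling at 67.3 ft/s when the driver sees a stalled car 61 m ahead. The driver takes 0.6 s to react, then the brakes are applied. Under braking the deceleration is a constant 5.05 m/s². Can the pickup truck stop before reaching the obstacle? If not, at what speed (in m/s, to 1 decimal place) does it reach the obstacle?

Yes — it stops about 7.0 m short of the obstacle, so it never reaches it

67.3 ft/s × 0.3048 = 20.5130 m/s.
Reaction distance = 20.5130 × 0.6 = 12.308 m.
Braking distance = v²/(2a) = 420.783 / 10.100 = 41.662 m.
Total stopping distance = 12.308 + 41.662 = 53.970 m, vs 61 m available — it stops with 61 − 53.970 = 7.030 m to spare.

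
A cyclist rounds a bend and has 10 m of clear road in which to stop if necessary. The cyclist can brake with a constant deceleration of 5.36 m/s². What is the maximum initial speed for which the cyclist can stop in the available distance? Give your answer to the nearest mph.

v²/(2a) = d ⇒ v = √(2 × 5.360 × 10) = √107.20 = 10.3537 m/s.
10.3537 m/s ÷ 0.44704 = 23.161 mph.

Maximum speed ≈ 23 mph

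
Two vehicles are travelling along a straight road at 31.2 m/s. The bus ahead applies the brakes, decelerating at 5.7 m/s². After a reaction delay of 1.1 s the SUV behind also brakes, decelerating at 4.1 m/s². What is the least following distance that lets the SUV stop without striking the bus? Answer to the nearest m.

Minimum gap ≈ 68 m

Leader travels v²/(2a_L) = 973.440 / 11.400 = 85.389 m before stopping.
Follower covers v·t_r = 31.2000 × 1.1 = 34.320 m while reacting, then v²/(2a_F) = 973.440 / 8.200 = 118.712 m while braking, for a total of 34.320 + 118.712 = 153.032 m.
Since a_F ≤ a_L and the follower starts braking later, the follower is never slower than the leader, so the closest approach is when both have stopped.
Minimum gap = 153.032 − 85.389 = 67.643 m.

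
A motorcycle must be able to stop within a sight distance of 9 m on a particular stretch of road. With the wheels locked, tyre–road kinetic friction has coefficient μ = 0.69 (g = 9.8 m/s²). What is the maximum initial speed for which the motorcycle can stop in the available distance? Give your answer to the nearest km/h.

a = μg = 0.69 × 9.8 = 6.762 m/s².
v²/(2a) = d ⇒ v = √(2 × 6.762 × 9) = √121.72 = 11.0327 m/s.
11.0327 m/s × 3.6 = 39.718 km/h.

Maximum speed ≈ 40 km/h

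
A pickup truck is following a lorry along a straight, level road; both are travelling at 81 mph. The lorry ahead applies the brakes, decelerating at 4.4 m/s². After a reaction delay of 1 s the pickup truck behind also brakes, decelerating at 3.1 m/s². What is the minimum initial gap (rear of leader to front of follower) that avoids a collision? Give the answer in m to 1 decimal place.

81 mph × 0.44704 = 36.2102 m/s.
Leader travels v²/(2a_L) = 1311.179 / 8.800 = 148.998 m before stopping.
Follower covers v·t_r = 36.2102 × 1 = 36.210 m while reacting, then v²/(2a_F) = 1311.179 / 6.200 = 211.480 m while braking, for a total of 36.210 + 211.480 = 247.690 m.
Since a_F ≤ a_L and the follower starts braking later, the follower is never slower than the leader, so the closest approach is when both have stopped.
Minimum gap = 247.690 − 148.998 = 98.692 m.

Minimum gap ≈ 98.7 m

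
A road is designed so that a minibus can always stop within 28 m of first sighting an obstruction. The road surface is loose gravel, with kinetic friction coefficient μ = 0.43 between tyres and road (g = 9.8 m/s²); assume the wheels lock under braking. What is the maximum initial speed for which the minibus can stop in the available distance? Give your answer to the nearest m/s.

a = μg = 0.43 × 9.8 = 4.214 m/s².
v²/(2a) = d ⇒ v = √(2 × 4.214 × 28) = √235.98 = 15.3616 m/s.

Maximum speed ≈ 15 m/s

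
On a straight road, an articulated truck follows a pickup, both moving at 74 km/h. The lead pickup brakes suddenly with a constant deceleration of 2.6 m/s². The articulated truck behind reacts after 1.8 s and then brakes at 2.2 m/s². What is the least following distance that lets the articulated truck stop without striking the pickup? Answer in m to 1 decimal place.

Minimum gap ≈ 51.8 m

74 km/h ÷ 3.6 = 20.5556 m/s.
Leader travels v²/(2a_L) = 422.533 / 5.200 = 81.256 m before stopping.
Follower covers v·t_r = 20.5556 × 1.8 = 37.000 m while reacting, then v²/(2a_F) = 422.533 / 4.400 = 96.030 m while braking, for a total of 37.000 + 96.030 = 133.030 m.
Since a_F ≤ a_L and the follower starts braking later, the follower is never slower than the leader, so the closest approach is when both have stopped.
Minimum gap = 133.030 − 81.256 = 51.774 m.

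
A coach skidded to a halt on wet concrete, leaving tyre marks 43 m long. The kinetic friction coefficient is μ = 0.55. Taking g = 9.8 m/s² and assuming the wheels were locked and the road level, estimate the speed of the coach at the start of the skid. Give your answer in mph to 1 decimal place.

Initial speed ≈ 48.2 mph

Deceleration a = μg = 0.55 × 9.8 = 5.390 m/s².
v = √(2a·d) = √(2 × 5.390 × 43) = √463.540 = 21.5300 m/s.
= 21.5300 ÷ 0.44704 = 48.161 mph.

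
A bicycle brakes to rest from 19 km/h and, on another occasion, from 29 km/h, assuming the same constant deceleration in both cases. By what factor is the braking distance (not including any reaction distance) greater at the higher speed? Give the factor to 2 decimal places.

Braking distance d = v²/(2a), so with a fixed, d ∝ v².
Factor = (29/19)² = 1.5263² = 2.3296.

Factor ≈ 2.33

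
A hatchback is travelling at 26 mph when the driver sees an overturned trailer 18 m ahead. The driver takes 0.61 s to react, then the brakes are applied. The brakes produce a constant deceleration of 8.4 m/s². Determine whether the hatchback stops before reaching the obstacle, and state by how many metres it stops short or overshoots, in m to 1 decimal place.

Yes — it stops 2.9 m short of the obstacle

26 mph × 0.44704 = 11.6230 m/s.
Reaction distance = 11.6230 × 0.61 = 7.090 m.
Braking distance = v²/(2a) = 135.094 / 16.800 = 8.041 m.
Total stopping distance = 7.090 + 8.041 = 15.131 m, vs 18 m available — it stops with 18 − 15.131 = 2.869 m to spare.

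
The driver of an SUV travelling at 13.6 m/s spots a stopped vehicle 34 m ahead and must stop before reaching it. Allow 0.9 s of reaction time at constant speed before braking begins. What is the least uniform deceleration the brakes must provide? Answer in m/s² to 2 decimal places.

Required deceleration ≈ 4.25 m/s²

Distance covered during reaction = 13.6000 × 0.9 = 12.240 m.
Distance available for braking: 34 − 12.240 = 21.760 m.
v² = 2a·d ⇒ a = v²/(2d) = 13.6000² / (2 × 21.760) = 184.960 / 43.520 = 4.2500 m/s².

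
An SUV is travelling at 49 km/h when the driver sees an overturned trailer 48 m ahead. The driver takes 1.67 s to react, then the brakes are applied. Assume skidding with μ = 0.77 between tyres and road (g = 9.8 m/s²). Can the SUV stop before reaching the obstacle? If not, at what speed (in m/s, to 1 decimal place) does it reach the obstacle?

49 km/h ÷ 3.6 = 13.6111 m/s.
a = μg = 0.77 × 9.8 = 7.546 m/s².
Reaction distance = 13.6111 × 1.67 = 22.731 m.
Braking distance = v²/(2a) = 185.262 / 15.092 = 12.276 m.
Total stopping distance = 22.731 + 12.276 = 35.007 m, vs 48 m available — it stops with 48 − 35.007 = 12.993 m to spare.

Yes — it stops about 13.0 m short of the obstacle, so it never reaches it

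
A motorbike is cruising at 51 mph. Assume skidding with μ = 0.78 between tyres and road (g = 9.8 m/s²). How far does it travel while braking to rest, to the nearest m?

51 mph × 0.44704 = 22.7990 m/s.
a = μg = 0.78 × 9.8 = 7.644 m/s².
Braking distance = v²/(2a) = 22.7990² / (2 × 7.644) = 519.794 / 15.288 = 34.000 m.

Braking distance ≈ 34 m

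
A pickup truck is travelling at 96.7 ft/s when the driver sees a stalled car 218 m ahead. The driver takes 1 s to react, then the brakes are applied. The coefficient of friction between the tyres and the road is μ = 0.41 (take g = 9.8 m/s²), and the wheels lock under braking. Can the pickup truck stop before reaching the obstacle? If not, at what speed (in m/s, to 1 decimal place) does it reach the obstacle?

96.7 ft/s × 0.3048 = 29.4742 m/s.
a = μg = 0.41 × 9.8 = 4.018 m/s².
Reaction distance = 29.4742 × 1 = 29.474 m.
Braking distance = v²/(2a) = 868.728 / 8.036 = 108.105 m.
Total stopping distance = 29.474 + 108.105 = 137.579 m, vs 218 m available — it stops with 218 − 137.579 = 80.421 m to spare.

Yes — it stops about 80.4 m short of the obstacle, so it never reaches it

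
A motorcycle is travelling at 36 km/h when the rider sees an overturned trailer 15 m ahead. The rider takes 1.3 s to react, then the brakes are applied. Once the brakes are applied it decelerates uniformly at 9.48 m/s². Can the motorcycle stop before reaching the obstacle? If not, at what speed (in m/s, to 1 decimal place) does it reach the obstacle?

No — it strikes the obstacle at 7.9 m/s

36 km/h ÷ 3.6 = 10.0000 m/s.
Reaction distance = 10.0000 × 1.3 = 13.000 m.
Braking distance needed to stop: v²/(2a) = 100.000 / 18.960 = 5.274 m, so total needed = 13.000 + 5.274 = 18.274 m > 15 m — it cannot stop.
Distance remaining when braking begins: 15 − 13.000 = 2.000 m.
v² = v₀² − 2a·d = 100.000 − 2 × 9.480 × 2.000 = 62.080 m²/s².
v = √62.080 = 7.879 m/s.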